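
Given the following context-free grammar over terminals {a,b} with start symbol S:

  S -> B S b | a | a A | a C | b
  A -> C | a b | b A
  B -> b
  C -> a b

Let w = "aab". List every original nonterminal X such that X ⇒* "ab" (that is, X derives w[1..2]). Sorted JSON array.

Convert to CNF:
  S -> B X2 | T0 A | T0 C | a | b
  A -> T0 T1 | T1 A
  B -> b
  C -> T0 T1
  T0 -> a
  T1 -> b
  X2 -> S T1

Fill CYK table bottom-up (cells [i..j] with 1 ≤ i ≤ j ≤ 2 only):
  cell(1,1) a: {S,T0}  orig:{S}
  cell(2,2) b: {B,S,T1}  orig:{B,S}
  cell(1,2) ab: {A,C,X2}  orig:{A,C}

Original NTs in T[1,2] deriving "ab": ["A", "C"]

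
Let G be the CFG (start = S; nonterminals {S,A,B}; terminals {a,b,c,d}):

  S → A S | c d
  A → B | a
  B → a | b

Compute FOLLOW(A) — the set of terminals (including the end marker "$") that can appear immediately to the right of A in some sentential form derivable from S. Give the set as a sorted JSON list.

Compute FIRST by fixpoint:
[1]
  A via A→a: +{a}
  B via B→a: +{a}
  B via B→b: +{b}
  S via S→A S: +{a}
  S via S→c d: +{c}
  FIRST[S]={a,c}  FIRST[A]={a}  FIRST[B]={a,b}
[2]
  A via A→B: +{b}
  S via S→A S: +{b}
  FIRST[S]={a,b,c}  FIRST[A]={a,b}  FIRST[B]={a,b}
[3] (no change)
  FIRST[S]={a,b,c}  FIRST[A]={a,b}  FIRST[B]={a,b}

FOLLOW sets:
FOLLOW(S) := {$}
round 1:
  S→A S: FOLLOW(A) ⊇ FIRST(S) = {a,b,c}; new: +{a,b,c}
  FOLLOW[S]={$}  FOLLOW[A]={a,b,c}  FOLLOW[B]={}
round 2:
  A→B: FOLLOW(B) ⊇ FOLLOW(A) ⊇ {a,b,c}; new: +{a,b,c}
  FOLLOW[S]={$}  FOLLOW[A]={a,b,c}  FOLLOW[B]={a,b,c}
round 3: (stable)
  FOLLOW[S]={$}  FOLLOW[A]={a,b,c}  FOLLOW[B]={a,b,c}

FOLLOW(A) = ["a", "b", "c"]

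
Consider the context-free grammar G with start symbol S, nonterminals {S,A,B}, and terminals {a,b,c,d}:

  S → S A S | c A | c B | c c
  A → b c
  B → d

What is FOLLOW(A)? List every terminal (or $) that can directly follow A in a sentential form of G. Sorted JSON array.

FIRST iteration:
pass 1:
  A via A→b c: +{b}
  B via B→d: +{d}
  S via S→c A: +{c}
  FIRST(S)={c}  FIRST(A)={b}  FIRST(B)={d}
pass 2: — fixpoint
  FIRST(S)={c}  FIRST(A)={b}  FIRST(B)={d}

Compute FOLLOW by fixpoint:
initialize: $ ∈ FOLLOW(S)
[1]
  S→S A S: FOLLOW(S) ⊇ FIRST(A) = {b}; new: +{b}
  S→S A S: FOLLOW(A) ⊇ FIRST(S) = {c}; new: +{c}
  S→c A: FOLLOW(A) ⊇ FOLLOW(S) ⊇ {$,b}; new: +{$,b}
  S→c B: FOLLOW(B) ⊇ FOLLOW(S) ⊇ {$,b}; new: +{$,b}
  S: {$,b}  A: {$,b,c}  B: {$,b}
[2] (stable)
  S: {$,b}  A: {$,b,c}  B: {$,b}

FOLLOW(A) = ["$", "b", "c"]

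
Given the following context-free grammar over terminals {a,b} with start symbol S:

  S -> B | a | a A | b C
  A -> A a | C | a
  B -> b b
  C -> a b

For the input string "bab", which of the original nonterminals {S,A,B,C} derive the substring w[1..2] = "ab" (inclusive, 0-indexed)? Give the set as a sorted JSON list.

Convert to CNF:
  S -> T0 A | T1 C | T1 T1 | a
  A -> A T0 | T0 T1 | a
  B -> T1 T1
  C -> T0 T1
  T0 -> a
  T1 -> b

Fill CYK table bottom-up (cells [i..j] with 1 ≤ i ≤ j ≤ 2 only):
  T[1,1] 'a' = {A,S,T0}  orig:{A,S}
  T[2,2] 'b' = {T1}  orig:{}
  T[1,2] 'ab' = {A,C}

Original NTs in T[1,2] deriving "ab": ["A", "C"]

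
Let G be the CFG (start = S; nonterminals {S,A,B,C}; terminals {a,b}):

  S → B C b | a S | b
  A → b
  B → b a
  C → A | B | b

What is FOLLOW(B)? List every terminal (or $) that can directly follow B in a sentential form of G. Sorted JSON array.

Compute FIRST by fixpoint:
iter 1:
  A via A→b: +{b}
  B via B→b a: +{b}
  C via C→A: +{b}
  S via S→B C b: +{b}
  S via S→a S: +{a}
  FIRST[S]={a,b}  FIRST[A]={b}  FIRST[B]={b}  FIRST[C]={b}
iter 2: — fixpoint
  FIRST[S]={a,b}  FIRST[A]={b}  FIRST[B]={b}  FIRST[C]={b}

FOLLOW sets:
seed FOLLOW(S) with $
iter 1:
  S→B C b: FOLLOW(B) ⊇ FIRST(C) = {b}; new: +{b}
  S→B C b: FOLLOW(C) ⊇ FIRST(b) = {b}; new: +{b}
  S: {$}  A: {}  B: {b}  C: {b}
iter 2:
  C→A: FOLLOW(A) ⊇ FOLLOW(C) ⊇ {b}; new: +{b}
  S: {$}  A: {b}  B: {b}  C: {b}
iter 3: — fixpoint
  S: {$}  A: {b}  B: {b}  C: {b}

FOLLOW(B) = ["b"]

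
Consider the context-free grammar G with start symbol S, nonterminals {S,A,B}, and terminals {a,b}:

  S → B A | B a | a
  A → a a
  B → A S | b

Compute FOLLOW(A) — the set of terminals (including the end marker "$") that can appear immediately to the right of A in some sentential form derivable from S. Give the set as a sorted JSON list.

FIRST sets, iterate to fixpoint:
round 1:
  A via A→a a: +{a}
  B via B→A S: +{a}
  B via B→b: +{b}
  S via S→B A: +{a,b}
  FIRST[S]={a,b}  FIRST[A]={a}  FIRST[B]={a,b}
round 2: — fixpoint
  FIRST[S]={a,b}  FIRST[A]={a}  FIRST[B]={a,b}

FOLLOW sets:
seed FOLLOW(S) with $
iter 1:
  B→A S: FOLLOW(A) ⊇ FIRST(S) = {a,b}; new: +{a,b}
  S→B A: FOLLOW(B) ⊇ FIRST(A) = {a}; new: +{a}
  S→B A: FOLLOW(A) ⊇ FOLLOW(S) ⊇ {$}; new: +{$}
  S: {$}  A: {$,a,b}  B: {a}
iter 2:
  B→A S: FOLLOW(S) ⊇ FOLLOW(B) ⊇ {a}; new: +{a}
  S: {$,a}  A: {$,a,b}  B: {a}
iter 3: (stable)
  S: {$,a}  A: {$,a,b}  B: {a}

FOLLOW(A) = ["$", "a", "b"]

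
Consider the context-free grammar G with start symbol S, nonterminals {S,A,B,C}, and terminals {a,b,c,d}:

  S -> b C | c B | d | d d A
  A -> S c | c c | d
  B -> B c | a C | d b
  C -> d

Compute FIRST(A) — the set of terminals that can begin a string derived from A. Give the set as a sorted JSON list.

FIRST iteration:
round 1:
  A via A→c c: +{c}
  A via A→d: +{d}
  B via B→a C: +{a}
  B via B→d b: +{d}
  C via C→d: +{d}
  S via S→b C: +{b}
  S via S→c B: +{c}
  S via S→d: +{d}
  S: {b,c,d}  A: {c,d}  B: {a,d}  C: {d}
round 2:
  A via A→S c: +{b}
  S: {b,c,d}  A: {b,c,d}  B: {a,d}  C: {d}
round 3: (no change)
  S: {b,c,d}  A: {b,c,d}  B: {a,d}  C: {d}

FIRST(A) = ["b", "c", "d"]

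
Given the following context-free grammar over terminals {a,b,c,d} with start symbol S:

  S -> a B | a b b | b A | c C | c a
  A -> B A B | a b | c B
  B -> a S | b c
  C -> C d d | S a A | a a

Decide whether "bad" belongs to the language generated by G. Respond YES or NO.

Convert to CNF:
  S -> T0 B | T0 X7 | T1 A | T2 C | T2 T0
  A -> B X4 | T0 T1 | T2 B
  B -> T0 S | T1 T2
  C -> C X5 | S X6 | T0 T0
  T0 -> a
  T1 -> b
  T2 -> c
  T3 -> d
  X4 -> A B
  X5 -> T3 T3
  X6 -> T0 A
  X7 -> T1 T1

CYK fill:
  cell(0,0) b: {T1}  orig:{}
  cell(1,1) a: {T0}  orig:{}
  cell(2,2) d: {T3}  orig:{}
  cell(0,1) ba: ∅
  cell(1,2) ad: ∅
  cell(0,2) bad: ∅

S ∉ T[0,2] ⇒ NO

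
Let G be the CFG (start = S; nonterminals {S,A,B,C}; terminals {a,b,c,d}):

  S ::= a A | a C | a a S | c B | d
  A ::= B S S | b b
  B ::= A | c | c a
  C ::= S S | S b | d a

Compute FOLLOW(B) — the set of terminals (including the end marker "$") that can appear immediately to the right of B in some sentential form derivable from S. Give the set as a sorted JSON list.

Compute FIRST by fixpoint:
pass 1:
  A via A→b b: +{b}
  B via B→A: +{b}
  B via B→c: +{c}
  C via C→d a: +{d}
  S via S→a A: +{a}
  S via S→c B: +{c}
  S via S→d: +{d}
  FIRST[S]={a,c,d}  FIRST[A]={b}  FIRST[B]={b,c}  FIRST[C]={d}
pass 2:
  A via A→B S S: +{c}
  C via C→S S: +{a,c}
  FIRST[S]={a,c,d}  FIRST[A]={b,c}  FIRST[B]={b,c}  FIRST[C]={a,c,d}
pass 3: done
  FIRST[S]={a,c,d}  FIRST[A]={b,c}  FIRST[B]={b,c}  FIRST[C]={a,c,d}

Compute FOLLOW by fixpoint:
seed FOLLOW(S) with $
round 1:
  A→B S S: FOLLOW(B) ⊇ FIRST(S) = {a,c,d}; new: +{a,c,d}
  A→B S S: FOLLOW(S) ⊇ FIRST(S) = {a,c,d}; new: +{a,c,d}
  B→A: FOLLOW(A) ⊇ FOLLOW(B) ⊇ {a,c,d}; new: +{a,c,d}
  C→S b: FOLLOW(S) ⊇ FIRST(b) = {b}; new: +{b}
  S→a A: FOLLOW(A) ⊇ FOLLOW(S) ⊇ {$,a,b,c,d}; new: +{$,b}
  S→a C: FOLLOW(C) ⊇ FOLLOW(S) ⊇ {$,a,b,c,d}; new: +{$,a,b,c,d}
  S→c B: FOLLOW(B) ⊇ FOLLOW(S) ⊇ {$,a,b,c,d}; new: +{$,b}
  FOLLOW(S)={$,a,b,c,d}  FOLLOW(A)={$,a,b,c,d}  FOLLOW(B)={$,a,b,c,d}  FOLLOW(C)={$,a,b,c,d}
round 2: (no change)
  FOLLOW(S)={$,a,b,c,d}  FOLLOW(A)={$,a,b,c,d}  FOLLOW(B)={$,a,b,c,d}  FOLLOW(C)={$,a,b,c,d}

FOLLOW(B) = ["$", "a", "b", "c", "d"]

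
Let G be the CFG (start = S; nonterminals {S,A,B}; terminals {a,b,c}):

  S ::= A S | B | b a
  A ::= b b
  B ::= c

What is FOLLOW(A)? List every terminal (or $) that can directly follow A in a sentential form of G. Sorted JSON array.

FIRST sets, iterate to fixpoint:
pass 1:
  A via A→b b: +{b}
  B via B→c: +{c}
  S via S→A S: +{b}
  S via S→B: +{c}
  S: {b,c}  A: {b}  B: {c}
pass 2: (no change)
  S: {b,c}  A: {b}  B: {c}

FOLLOW sets:
seed FOLLOW(S) with $
pass 1:
  S→A S: FOLLOW(A) ⊇ FIRST(S) = {b,c}; new: +{b,c}
  S→B: FOLLOW(B) ⊇ FOLLOW(S) ⊇ {$}; new: +{$}
  FOLLOW[S]={$}  FOLLOW[A]={b,c}  FOLLOW[B]={$}
pass 2: (no change)
  FOLLOW[S]={$}  FOLLOW[A]={b,c}  FOLLOW[B]={$}

FOLLOW(A) = ["b", "c"]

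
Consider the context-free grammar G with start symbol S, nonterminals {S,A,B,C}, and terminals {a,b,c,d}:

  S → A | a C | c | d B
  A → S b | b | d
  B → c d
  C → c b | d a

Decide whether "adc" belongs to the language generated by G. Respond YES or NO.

Convert to CNF:
  S -> S T0 | T2 B | T3 C | b | c | d
  A -> S T0 | b | d
  B -> T1 T2
  C -> T1 T0 | T2 T3
  T0 -> b
  T1 -> c
  T2 -> d
  T3 -> a

CYK table (by increasing span):
  cell(0,0) a: {T3}  orig:{}
  cell(1,1) d: {A,S,T2}  orig:{A,S}
  cell(2,2) c: {S,T1}  orig:{S}
  cell(0,1) ad: ∅
  cell(1,2) dc: ∅
  cell(0,2) adc: ∅

S ∉ T[0,2] ⇒ NO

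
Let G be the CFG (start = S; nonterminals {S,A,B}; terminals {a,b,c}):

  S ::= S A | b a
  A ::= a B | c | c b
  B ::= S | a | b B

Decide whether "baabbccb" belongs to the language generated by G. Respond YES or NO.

CNF form of G:
  S -> S A | T2 T0
  A -> T0 B | T1 T2 | c
  B -> S A | T2 B | T2 T0 | a
  T0 -> a
  T1 -> c
  T2 -> b

CYK table (by increasing span):
  T[0,0] 'b' = {T2}  orig:{}
  T[1,1] 'a' = {B,T0}  orig:{B}
  T[2,2] 'a' = {B,T0}  orig:{B}
  T[3,3] 'b' = {T2}  orig:{}
  T[4,4] 'b' = {T2}  orig:{}
  T[5,5] 'c' = {A,T1}  orig:{A}
  T[6,6] 'c' = {A,T1}  orig:{A}
  T[7,7] 'b' = {T2}  orig:{}
  T[0,1] 'ba' = {B,S}
  T[1,2] 'aa' = {A}
  T[2,3] 'ab' = ∅
  T[3,4] 'bb' = ∅
  T[4,5] 'bc' = ∅
  T[5,6] 'cc' = ∅
  T[6,7] 'cb' = {A}
  T[0,2] 'baa' = ∅
  T[1,3] 'aab' = ∅
  T[2,4] 'abb' = ∅
  T[3,5] 'bbc' = ∅
  T[4,6] 'bcc' = ∅
  T[5,7] 'ccb' = ∅
  T[0,3] 'baab' = ∅
  T[1,4] 'aabb' = ∅
  T[2,5] 'abbc' = ∅
  T[3,6] 'bbcc' = ∅
  T[4,7] 'bccb' = ∅
  T[0,4] 'baabb' = ∅
  T[1,5] 'aabbc' = ∅
  T[2,6] 'abbcc' = ∅
  T[3,7] 'bbccb' = ∅
  T[0,5] 'baabbc' = ∅
  T[1,6] 'aabbcc' = ∅
  T[2,7] 'abbccb' = ∅
  T[0,6] 'baabbcc' = ∅
  T[1,7] 'aabbccb' = ∅
  T[0,7] 'baabbccb' = ∅

S ∉ T[0,7] ⇒ NO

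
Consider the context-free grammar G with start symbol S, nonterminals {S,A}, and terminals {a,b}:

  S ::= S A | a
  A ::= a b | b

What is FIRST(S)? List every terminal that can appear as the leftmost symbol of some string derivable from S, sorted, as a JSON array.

Compute FIRST by fixpoint:
[1]
  A via A→a b: +{a}
  A via A→b: +{b}
  S via S→a: +{a}
  FIRST[S]={a}  FIRST[A]={a,b}
[2] — fixpoint
  FIRST[S]={a}  FIRST[A]={a,b}

FIRST(S) = ["a"]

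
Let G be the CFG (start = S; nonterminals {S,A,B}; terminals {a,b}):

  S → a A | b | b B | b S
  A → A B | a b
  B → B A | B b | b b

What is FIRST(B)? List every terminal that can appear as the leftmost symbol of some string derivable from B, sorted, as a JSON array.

FIRST sets, iterate to fixpoint:
pass 1:
  A via A→a b: +{a}
  B via B→b b: +{b}
  S via S→a A: +{a}
  S via S→b: +{b}
  S: {a,b}  A: {a}  B: {b}
pass 2: done
  S: {a,b}  A: {a}  B: {b}

FIRST(B) = ["b"]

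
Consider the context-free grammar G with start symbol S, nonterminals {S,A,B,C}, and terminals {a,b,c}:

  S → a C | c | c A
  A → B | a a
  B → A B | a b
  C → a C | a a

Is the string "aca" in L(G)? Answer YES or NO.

Convert to CNF:
  S -> T0 C | T2 A | c
  A -> A B | T0 T0 | T0 T1
  B -> A B | T0 T1
  C -> T0 C | T0 T0
  T0 -> a
  T1 -> b
  T2 -> c

CYK table (by increasing span):
  T[0,0] 'a' = {T0}  orig:{}
  T[1,1] 'c' = {S,T2}  orig:{S}
  T[2,2] 'a' = {T0}  orig:{}
  T[0,1] 'ac' = ∅
  T[1,2] 'ca' = ∅
  T[0,2] 'aca' = ∅

S ∉ T[0,2] ⇒ NO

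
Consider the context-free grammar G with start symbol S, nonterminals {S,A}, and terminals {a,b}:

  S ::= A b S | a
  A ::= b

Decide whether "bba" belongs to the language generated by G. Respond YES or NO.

Convert to CNF:
  S -> A X1 | a
  A -> b
  T0 -> b
  X1 -> T0 S

CYK table (by increasing span):
  cell(0,0) b: {A,T0}  orig:{A}
  cell(1,1) b: {A,T0}  orig:{A}
  cell(2,2) a: {S}
  cell(0,1) bb: ∅
  cell(1,2) ba: {X1}  orig:{}
  cell(0,2) bba: {S}

S ∈ T[0,2] ⇒ YES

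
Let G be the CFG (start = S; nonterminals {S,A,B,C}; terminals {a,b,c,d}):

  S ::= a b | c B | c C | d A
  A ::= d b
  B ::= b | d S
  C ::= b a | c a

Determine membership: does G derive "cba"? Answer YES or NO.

CNF form of G:
  S -> T0 A | T2 T1 | T3 B | T3 C
  A -> T0 T1
  B -> T0 S | b
  C -> T1 T2 | T3 T2
  T0 -> d
  T1 -> b
  T2 -> a
  T3 -> c

CYK fill:
  [0..0]={T3}  "c"  orig:{}
  [1..1]={B,T1}  "b"  orig:{B}
  [2..2]={T2}  "a"  orig:{}
  [0..1]={S}  "cb"
  [1..2]={C}  "ba"
  [0..2]={S}  "cba"

S ∈ T[0,2] ⇒ YES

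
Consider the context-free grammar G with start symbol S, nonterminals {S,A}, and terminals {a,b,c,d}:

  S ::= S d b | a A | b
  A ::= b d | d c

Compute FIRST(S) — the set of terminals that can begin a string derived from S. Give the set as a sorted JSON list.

FIRST sets, iterate to fixpoint:
round 1:
  A via A→b d: +{b}
  A via A→d c: +{d}
  S via S→a A: +{a}
  S via S→b: +{b}
  S: {a,b}  A: {b,d}
round 2: done
  S: {a,b}  A: {b,d}

FIRST(S) = ["a", "b"]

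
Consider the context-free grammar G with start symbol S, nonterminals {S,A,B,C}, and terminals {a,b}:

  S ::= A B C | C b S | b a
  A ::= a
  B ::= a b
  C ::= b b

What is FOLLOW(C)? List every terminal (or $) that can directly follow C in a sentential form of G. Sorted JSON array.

Compute FIRST by fixpoint:
iter 1:
  A via A→a: +{a}
  B via B→a b: +{a}
  C via C→b b: +{b}
  S via S→A B C: +{a}
  S via S→C b S: +{b}
  S: {a,b}  A: {a}  B: {a}  C: {b}
iter 2: (stable)
  S: {a,b}  A: {a}  B: {a}  C: {b}

FOLLOW sets:
initialize: $ ∈ FOLLOW(S)
round 1:
  S→A B C: FOLLOW(A) ⊇ FIRST(B) = {a}; new: +{a}
  S→A B C: FOLLOW(B) ⊇ FIRST(C) = {b}; new: +{b}
  S→A B C: FOLLOW(C) ⊇ FOLLOW(S) ⊇ {$}; new: +{$}
  S→C b S: FOLLOW(C) ⊇ FIRST(b) = {b}; new: +{b}
  S: {$}  A: {a}  B: {b}  C: {$,b}
round 2: (stable)
  S: {$}  A: {a}  B: {b}  C: {$,b}

FOLLOW(C) = ["$", "b"]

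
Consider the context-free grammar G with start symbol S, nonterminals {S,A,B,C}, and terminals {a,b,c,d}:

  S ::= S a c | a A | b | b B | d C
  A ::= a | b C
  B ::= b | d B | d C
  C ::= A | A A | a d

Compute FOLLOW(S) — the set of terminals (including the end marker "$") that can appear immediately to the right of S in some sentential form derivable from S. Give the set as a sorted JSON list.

Compute FIRST by fixpoint:
round 1:
  A via A→a: +{a}
  A via A→b C: +{b}
  B via B→b: +{b}
  B via B→d B: +{d}
  C via C→A: +{a,b}
  S via S→a A: +{a}
  S via S→b: +{b}
  S via S→d C: +{d}
  S: {a,b,d}  A: {a,b}  B: {b,d}  C: {a,b}
round 2: done
  S: {a,b,d}  A: {a,b}  B: {b,d}  C: {a,b}

FOLLOW sets:
initialize: $ ∈ FOLLOW(S)
round 1:
  C→A A: FOLLOW(A) ⊇ FIRST(A) = {a,b}; new: +{a,b}
  S→S a c: FOLLOW(S) ⊇ FIRST(a) = {a}; new: +{a}
  S→a A: FOLLOW(A) ⊇ FOLLOW(S) ⊇ {$,a}; new: +{$}
  S→b B: FOLLOW(B) ⊇ FOLLOW(S) ⊇ {$,a}; new: +{$,a}
  S→d C: FOLLOW(C) ⊇ FOLLOW(S) ⊇ {$,a}; new: +{$,a}
  FOLLOW(S)={$,a}  FOLLOW(A)={$,a,b}  FOLLOW(B)={$,a}  FOLLOW(C)={$,a}
round 2:
  A→b C: FOLLOW(C) ⊇ FOLLOW(A) ⊇ {$,a,b}; new: +{b}
  FOLLOW(S)={$,a}  FOLLOW(A)={$,a,b}  FOLLOW(B)={$,a}  FOLLOW(C)={$,a,b}
round 3: (stable)
  FOLLOW(S)={$,a}  FOLLOW(A)={$,a,b}  FOLLOW(B)={$,a}  FOLLOW(C)={$,a,b}

FOLLOW(S) = ["$", "a"]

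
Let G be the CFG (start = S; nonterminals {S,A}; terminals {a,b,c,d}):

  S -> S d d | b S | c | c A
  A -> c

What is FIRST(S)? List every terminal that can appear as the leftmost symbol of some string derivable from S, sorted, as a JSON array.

Compute FIRST by fixpoint:
iter 1:
  A via A→c: +{c}
  S via S→b S: +{b}
  S via S→c: +{c}
  FIRST[S]={b,c}  FIRST[A]={c}
iter 2: — fixpoint
  FIRST[S]={b,c}  FIRST[A]={c}

FIRST(S) = ["b", "c"]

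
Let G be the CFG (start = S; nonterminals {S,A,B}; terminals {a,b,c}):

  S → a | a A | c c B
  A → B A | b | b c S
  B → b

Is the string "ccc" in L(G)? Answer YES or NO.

CNF form of G:
  S -> T1 X4 | T2 A | a
  A -> B A | T0 X3 | b
  B -> b
  T0 -> b
  T1 -> c
  T2 -> a
  X3 -> T1 S
  X4 -> T1 B

CYK fill:
  T[0,0] 'c' = {T1}  orig:{}
  T[1,1] 'c' = {T1}  orig:{}
  T[2,2] 'c' = {T1}  orig:{}
  T[0,1] 'cc' = ∅
  T[1,2] 'cc' = ∅
  T[0,2] 'ccc' = ∅

S ∉ T[0,2] ⇒ NO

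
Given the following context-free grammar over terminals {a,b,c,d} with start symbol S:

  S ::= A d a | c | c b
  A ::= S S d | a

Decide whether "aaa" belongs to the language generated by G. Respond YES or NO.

Convert to CNF:
  S -> A X5 | T2 T3 | c
  A -> S X4 | a
  T0 -> d
  T1 -> a
  T2 -> c
  T3 -> b
  X4 -> S T0
  X5 -> T0 T1

CYK fill:
  cell(0,0) a: {A,T1}  orig:{A}
  cell(1,1) a: {A,T1}  orig:{A}
  cell(2,2) a: {A,T1}  orig:{A}
  cell(0,1) aa: ∅
  cell(1,2) aa: ∅
  cell(0,2) aaa: ∅

S ∉ T[0,2] ⇒ NO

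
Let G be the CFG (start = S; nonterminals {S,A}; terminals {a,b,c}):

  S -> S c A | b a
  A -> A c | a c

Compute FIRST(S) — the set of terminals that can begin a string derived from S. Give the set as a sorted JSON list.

Compute FIRST by fixpoint:
iter 1:
  A via A→a c: +{a}
  S via S→b a: +{b}
  S: {b}  A: {a}
iter 2: — fixpoint
  S: {b}  A: {a}

FIRST(S) = ["b"]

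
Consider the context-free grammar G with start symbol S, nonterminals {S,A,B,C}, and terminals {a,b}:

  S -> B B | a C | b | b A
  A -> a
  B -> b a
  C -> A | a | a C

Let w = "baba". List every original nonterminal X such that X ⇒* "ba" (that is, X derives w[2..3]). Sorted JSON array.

CNF form of G:
  S -> B B | T0 A | T1 C | b
  A -> a
  B -> T0 T1
  C -> T1 C | a
  T0 -> b
  T1 -> a

CYK table (by increasing span), restricted to cells inside w[2..3]:
  T[2,2] 'b' = {S,T0}  orig:{S}
  T[3,3] 'a' = {A,C,T1}  orig:{A,C}
  T[2,3] 'ba' = {B,S}

Original NTs in T[2,3] deriving "ba": ["B", "S"]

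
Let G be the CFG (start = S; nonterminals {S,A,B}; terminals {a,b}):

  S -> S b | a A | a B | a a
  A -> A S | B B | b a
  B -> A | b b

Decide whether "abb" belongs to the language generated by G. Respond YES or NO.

Convert to CNF:
  S -> S T0 | T1 A | T1 B | T1 T1
  A -> A S | B B | T0 T1
  B -> A S | B B | T0 T0 | T0 T1
  T0 -> b
  T1 -> a

Fill CYK table bottom-up:
  T[0,0] 'a' = {T1}  orig:{}
  T[1,1] 'b' = {T0}  orig:{}
  T[2,2] 'b' = {T0}  orig:{}
  T[0,1] 'ab' = ∅
  T[1,2] 'bb' = {B}
  T[0,2] 'abb' = {S}

S ∈ T[0,2] ⇒ YES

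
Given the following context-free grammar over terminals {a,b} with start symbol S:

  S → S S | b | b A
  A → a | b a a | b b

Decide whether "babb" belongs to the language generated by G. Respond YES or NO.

Convert to CNF:
  S -> S S | T0 A | b
  A -> T0 T0 | T0 X2 | a
  T0 -> b
  T1 -> a
  X2 -> T1 T1

Fill CYK table bottom-up:
  T[0,0] 'b' = {S,T0}  orig:{S}
  T[1,1] 'a' = {A,T1}  orig:{A}
  T[2,2] 'b' = {S,T0}  orig:{S}
  T[3,3] 'b' = {S,T0}  orig:{S}
  T[0,1] 'ba' = {S}
  T[1,2] 'ab' = ∅
  T[2,3] 'bb' = {A,S}
  T[0,2] 'bab' = {S}
  T[1,3] 'abb' = ∅
  T[0,3] 'babb' = {S}

S ∈ T[0,3] ⇒ YES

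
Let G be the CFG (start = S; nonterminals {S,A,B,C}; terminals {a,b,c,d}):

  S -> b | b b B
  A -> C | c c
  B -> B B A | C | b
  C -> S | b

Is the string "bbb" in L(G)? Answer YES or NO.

CNF form of G:
  S -> T0 X6 | b
  A -> T0 X2 | T1 T1 | b
  B -> B X3 | T0 X4 | b
  C -> T0 X5 | b
  T0 -> b
  T1 -> c
  X2 -> T0 B
  X3 -> B A
  X4 -> T0 B
  X5 -> T0 B
  X6 -> T0 B

CYK fill:
  cell(0,0) b: {A,B,C,S,T0}  orig:{A,B,C,S}
  cell(1,1) b: {A,B,C,S,T0}  orig:{A,B,C,S}
  cell(2,2) b: {A,B,C,S,T0}  orig:{A,B,C,S}
  cell(0,1) bb: {X2,X3,X4,X5,X6}  orig:{}
  cell(1,2) bb: {X2,X3,X4,X5,X6}  orig:{}
  cell(0,2) bbb: {A,B,C,S}

S ∈ T[0,2] ⇒ YES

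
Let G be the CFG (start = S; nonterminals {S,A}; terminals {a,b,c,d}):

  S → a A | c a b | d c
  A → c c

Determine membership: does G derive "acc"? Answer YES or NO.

Convert to CNF:
  S -> T0 X4 | T1 A | T3 T0
  A -> T0 T0
  T0 -> c
  T1 -> a
  T2 -> b
  T3 -> d
  X4 -> T1 T2

Fill CYK table bottom-up:
  T[0,0] 'a' = {T1}  orig:{}
  T[1,1] 'c' = {T0}  orig:{}
  T[2,2] 'c' = {T0}  orig:{}
  T[0,1] 'ac' = ∅
  T[1,2] 'cc' = {A}
  T[0,2] 'acc' = {S}

S ∈ T[0,2] ⇒ YES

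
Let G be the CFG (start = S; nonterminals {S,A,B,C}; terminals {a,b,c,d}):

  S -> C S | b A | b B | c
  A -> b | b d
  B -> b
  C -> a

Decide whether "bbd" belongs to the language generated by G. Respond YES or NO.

Convert to CNF:
  S -> C S | T0 A | T0 B | c
  A -> T0 T1 | b
  B -> b
  C -> a
  T0 -> b
  T1 -> d

Fill CYK table bottom-up:
  T[0,0] 'b' = {A,B,T0}  orig:{A,B}
  T[1,1] 'b' = {A,B,T0}  orig:{A,B}
  T[2,2] 'd' = {T1}  orig:{}
  T[0,1] 'bb' = {S}
  T[1,2] 'bd' = {A}
  T[0,2] 'bbd' = {S}

S ∈ T[0,2] ⇒ YES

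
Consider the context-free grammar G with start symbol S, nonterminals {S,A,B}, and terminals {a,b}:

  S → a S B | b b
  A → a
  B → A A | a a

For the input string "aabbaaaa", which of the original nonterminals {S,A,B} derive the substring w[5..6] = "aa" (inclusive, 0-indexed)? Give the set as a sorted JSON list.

Convert to CNF:
  S -> T0 X2 | T1 T1
  A -> a
  B -> A A | T0 T0
  T0 -> a
  T1 -> b
  X2 -> S B

Fill CYK table bottom-up (cells [i..j] with 5 ≤ i ≤ j ≤ 6 only):
  [5..5]={A,T0}  "a"  orig:{A}
  [6..6]={A,T0}  "a"  orig:{A}
  [5..6]={B}  "aa"

Original NTs in T[5,6] deriving "aa": ["B"]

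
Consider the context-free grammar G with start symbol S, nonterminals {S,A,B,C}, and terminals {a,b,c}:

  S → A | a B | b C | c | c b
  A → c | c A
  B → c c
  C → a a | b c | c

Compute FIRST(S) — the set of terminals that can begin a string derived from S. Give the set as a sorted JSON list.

Compute FIRST by fixpoint:
pass 1:
  A via A→c: +{c}
  B via B→c c: +{c}
  C via C→a a: +{a}
  C via C→b c: +{b}
  C via C→c: +{c}
  S via S→A: +{c}
  S via S→a B: +{a}
  S via S→b C: +{b}
  S: {a,b,c}  A: {c}  B: {c}  C: {a,b,c}
pass 2: — fixpoint
  S: {a,b,c}  A: {c}  B: {c}  C: {a,b,c}

FIRST(S) = ["a", "b", "c"]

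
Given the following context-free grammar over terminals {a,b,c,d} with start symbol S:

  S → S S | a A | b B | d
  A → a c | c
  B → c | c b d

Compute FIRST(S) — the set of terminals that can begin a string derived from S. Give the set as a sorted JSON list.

FIRST sets, iterate to fixpoint:
pass 1:
  A via A→a c: +{a}
  A via A→c: +{c}
  B via B→c: +{c}
  S via S→a A: +{a}
  S via S→b B: +{b}
  S via S→d: +{d}
  S: {a,b,d}  A: {a,c}  B: {c}
pass 2: (no change)
  S: {a,b,d}  A: {a,c}  B: {c}

FIRST(S) = ["a", "b", "d"]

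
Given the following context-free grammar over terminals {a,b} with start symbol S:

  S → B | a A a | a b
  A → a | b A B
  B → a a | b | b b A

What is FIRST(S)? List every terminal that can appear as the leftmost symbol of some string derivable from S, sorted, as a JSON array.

FIRST iteration:
pass 1:
  A via A→a: +{a}
  A via A→b A B: +{b}
  B via B→a a: +{a}
  B via B→b: +{b}
  S via S→B: +{a,b}
  FIRST[S]={a,b}  FIRST[A]={a,b}  FIRST[B]={a,b}
pass 2: — fixpoint
  FIRST[S]={a,b}  FIRST[A]={a,b}  FIRST[B]={a,b}

FIRST(S) = ["a", "b"]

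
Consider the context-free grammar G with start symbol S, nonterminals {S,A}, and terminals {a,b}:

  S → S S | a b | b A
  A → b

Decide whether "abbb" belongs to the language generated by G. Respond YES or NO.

CNF form of G:
  S -> S S | T0 T1 | T1 A
  A -> b
  T0 -> a
  T1 -> b

Fill CYK table bottom-up:
  T[0,0] 'a' = {T0}  orig:{}
  T[1,1] 'b' = {A,T1}  orig:{A}
  T[2,2] 'b' = {A,T1}  orig:{A}
  T[3,3] 'b' = {A,T1}  orig:{A}
  T[0,1] 'ab' = {S}
  T[1,2] 'bb' = {S}
  T[2,3] 'bb' = {S}
  T[0,2] 'abb' = ∅
  T[1,3] 'bbb' = ∅
  T[0,3] 'abbb' = {S}

S ∈ T[0,3] ⇒ YES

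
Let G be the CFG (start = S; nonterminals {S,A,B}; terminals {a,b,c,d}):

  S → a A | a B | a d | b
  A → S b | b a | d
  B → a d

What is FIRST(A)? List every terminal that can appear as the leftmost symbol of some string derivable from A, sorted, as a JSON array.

Compute FIRST by fixpoint:
pass 1:
  A via A→b a: +{b}
  A via A→d: +{d}
  B via B→a d: +{a}
  S via S→a A: +{a}
  S via S→b: +{b}
  FIRST(S)={a,b}  FIRST(A)={b,d}  FIRST(B)={a}
pass 2:
  A via A→S b: +{a}
  FIRST(S)={a,b}  FIRST(A)={a,b,d}  FIRST(B)={a}
pass 3: (no change)
  FIRST(S)={a,b}  FIRST(A)={a,b,d}  FIRST(B)={a}

FIRST(A) = ["a", "b", "d"]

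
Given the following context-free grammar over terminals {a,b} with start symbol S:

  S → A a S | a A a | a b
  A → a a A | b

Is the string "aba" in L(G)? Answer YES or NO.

Convert to CNF:
  S -> A X3 | T0 T1 | T0 X4
  A -> T0 X2 | b
  T0 -> a
  T1 -> b
  X2 -> T0 A
  X3 -> T0 S
  X4 -> A T0

CYK fill:
  [0..0]={T0}  "a"  orig:{}
  [1..1]={A,T1}  "b"  orig:{A}
  [2..2]={T0}  "a"  orig:{}
  [0..1]={S,X2}  "ab"  orig:{S}
  [1..2]={X4}  "ba"  orig:{}
  [0..2]={S}  "aba"

S ∈ T[0,2] ⇒ YES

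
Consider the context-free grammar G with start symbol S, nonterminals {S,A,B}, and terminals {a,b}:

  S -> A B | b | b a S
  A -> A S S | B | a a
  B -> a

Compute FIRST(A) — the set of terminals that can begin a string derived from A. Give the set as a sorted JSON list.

FIRST iteration:
iter 1:
  A via A→a a: +{a}
  B via B→a: +{a}
  S via S→A B: +{a}
  S via S→b: +{b}
  S: {a,b}  A: {a}  B: {a}
iter 2: — fixpoint
  S: {a,b}  A: {a}  B: {a}

FIRST(A) = ["a"]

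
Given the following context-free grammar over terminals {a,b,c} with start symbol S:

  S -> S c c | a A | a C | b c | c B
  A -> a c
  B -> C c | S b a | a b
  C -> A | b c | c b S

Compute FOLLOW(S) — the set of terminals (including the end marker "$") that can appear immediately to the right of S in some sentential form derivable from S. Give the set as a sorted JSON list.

FIRST sets, iterate to fixpoint:
pass 1:
  A via A→a c: +{a}
  B via B→a b: +{a}
  C via C→A: +{a}
  C via C→b c: +{b}
  C via C→c b S: +{c}
  S via S→a A: +{a}
  S via S→b c: +{b}
  S via S→c B: +{c}
  FIRST(S)={a,b,c}  FIRST(A)={a}  FIRST(B)={a}  FIRST(C)={a,b,c}
pass 2:
  B via B→C c: +{b,c}
  FIRST(S)={a,b,c}  FIRST(A)={a}  FIRST(B)={a,b,c}  FIRST(C)={a,b,c}
pass 3: (no change)
  FIRST(S)={a,b,c}  FIRST(A)={a}  FIRST(B)={a,b,c}  FIRST(C)={a,b,c}

Compute FOLLOW by fixpoint:
initialize: $ ∈ FOLLOW(S)
[1]
  B→C c: FOLLOW(C) ⊇ FIRST(c) = {c}; new: +{c}
  B→S b a: FOLLOW(S) ⊇ FIRST(b) = {b}; new: +{b}
  C→A: FOLLOW(A) ⊇ FOLLOW(C) ⊇ {c}; new: +{c}
  C→c b S: FOLLOW(S) ⊇ FOLLOW(C) ⊇ {c}; new: +{c}
  S→a A: FOLLOW(A) ⊇ FOLLOW(S) ⊇ {$,b,c}; new: +{$,b}
  S→a C: FOLLOW(C) ⊇ FOLLOW(S) ⊇ {$,b,c}; new: +{$,b}
  S→c B: FOLLOW(B) ⊇ FOLLOW(S) ⊇ {$,b,c}; new: +{$,b,c}
  FOLLOW[S]={$,b,c}  FOLLOW[A]={$,b,c}  FOLLOW[B]={$,b,c}  FOLLOW[C]={$,b,c}
[2] (no change)
  FOLLOW[S]={$,b,c}  FOLLOW[A]={$,b,c}  FOLLOW[B]={$,b,c}  FOLLOW[C]={$,b,c}

FOLLOW(S) = ["$", "b", "c"]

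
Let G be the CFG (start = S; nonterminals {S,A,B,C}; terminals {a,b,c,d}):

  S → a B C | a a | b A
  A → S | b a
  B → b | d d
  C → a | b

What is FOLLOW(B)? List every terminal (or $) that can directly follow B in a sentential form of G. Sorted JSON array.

FIRST sets, iterate to fixpoint:
[1]
  A via A→b a: +{b}
  B via B→b: +{b}
  B via B→d d: +{d}
  C via C→a: +{a}
  C via C→b: +{b}
  S via S→a B C: +{a}
  S via S→b A: +{b}
  S: {a,b}  A: {b}  B: {b,d}  C: {a,b}
[2]
  A via A→S: +{a}
  S: {a,b}  A: {a,b}  B: {b,d}  C: {a,b}
[3] — fixpoint
  S: {a,b}  A: {a,b}  B: {b,d}  C: {a,b}

FOLLOW sets:
FOLLOW(S) := {$}
round 1:
  S→a B C: FOLLOW(B) ⊇ FIRST(C) = {a,b}; new: +{a,b}
  S→a B C: FOLLOW(C) ⊇ FOLLOW(S) ⊇ {$}; new: +{$}
  S→b A: FOLLOW(A) ⊇ FOLLOW(S) ⊇ {$}; new: +{$}
  S: {$}  A: {$}  B: {a,b}  C: {$}
round 2: — fixpoint
  S: {$}  A: {$}  B: {a,b}  C: {$}

FOLLOW(B) = ["a", "b"]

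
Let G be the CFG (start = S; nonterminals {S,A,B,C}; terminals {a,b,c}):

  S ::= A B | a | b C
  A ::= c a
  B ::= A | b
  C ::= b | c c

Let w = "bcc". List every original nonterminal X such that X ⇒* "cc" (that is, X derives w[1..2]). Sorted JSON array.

CNF form of G:
  S -> A B | T2 C | a
  A -> T0 T1
  B -> T0 T1 | b
  C -> T0 T0 | b
  T0 -> c
  T1 -> a
  T2 -> b

CYK fill, restricted to cells inside w[1..2]:
  cell(1,1) c: {T0}  orig:{}
  cell(2,2) c: {T0}  orig:{}
  cell(1,2) cc: {C}

Original NTs in T[1,2] deriving "cc": ["C"]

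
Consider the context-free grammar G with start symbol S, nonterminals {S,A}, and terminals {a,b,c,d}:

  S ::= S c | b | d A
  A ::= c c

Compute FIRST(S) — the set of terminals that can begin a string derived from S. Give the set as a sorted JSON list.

FIRST sets, iterate to fixpoint:
iter 1:
  A via A→c c: +{c}
  S via S→b: +{b}
  S via S→d A: +{d}
  FIRST[S]={b,d}  FIRST[A]={c}
iter 2: done
  FIRST[S]={b,d}  FIRST[A]={c}

FIRST(S) = ["b", "d"]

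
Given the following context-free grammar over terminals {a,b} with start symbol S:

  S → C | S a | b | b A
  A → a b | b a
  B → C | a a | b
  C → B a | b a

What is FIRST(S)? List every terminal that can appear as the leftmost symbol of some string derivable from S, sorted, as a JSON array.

FIRST sets, iterate to fixpoint:
iter 1:
  A via A→a b: +{a}
  A via A→b a: +{b}
  B via B→a a: +{a}
  B via B→b: +{b}
  C via C→B a: +{a,b}
  S via S→C: +{a,b}
  FIRST(S)={a,b}  FIRST(A)={a,b}  FIRST(B)={a,b}  FIRST(C)={a,b}
iter 2: (no change)
  FIRST(S)={a,b}  FIRST(A)={a,b}  FIRST(B)={a,b}  FIRST(C)={a,b}

FIRST(S) = ["a", "b"]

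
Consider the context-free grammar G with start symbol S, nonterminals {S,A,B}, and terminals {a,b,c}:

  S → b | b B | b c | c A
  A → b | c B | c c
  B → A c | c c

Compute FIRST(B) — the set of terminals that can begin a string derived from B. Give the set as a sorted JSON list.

FIRST iteration:
round 1:
  A via A→b: +{b}
  A via A→c B: +{c}
  B via B→A c: +{b,c}
  S via S→b: +{b}
  S via S→c A: +{c}
  FIRST[S]={b,c}  FIRST[A]={b,c}  FIRST[B]={b,c}
round 2: (no change)
  FIRST[S]={b,c}  FIRST[A]={b,c}  FIRST[B]={b,c}

FIRST(B) = ["b", "c"]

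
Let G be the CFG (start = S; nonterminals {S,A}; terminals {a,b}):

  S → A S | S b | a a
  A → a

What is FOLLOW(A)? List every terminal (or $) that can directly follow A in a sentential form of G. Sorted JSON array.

Compute FIRST by fixpoint:
iter 1:
  A via A→a: +{a}
  S via S→A S: +{a}
  S: {a}  A: {a}
iter 2: — fixpoint
  S: {a}  A: {a}

FOLLOW iteration:
seed FOLLOW(S) with $
round 1:
  S→A S: FOLLOW(A) ⊇ FIRST(S) = {a}; new: +{a}
  S→S b: FOLLOW(S) ⊇ FIRST(b) = {b}; new: +{b}
  FOLLOW[S]={$,b}  FOLLOW[A]={a}
round 2: done
  FOLLOW[S]={$,b}  FOLLOW[A]={a}

FOLLOW(A) = ["a"]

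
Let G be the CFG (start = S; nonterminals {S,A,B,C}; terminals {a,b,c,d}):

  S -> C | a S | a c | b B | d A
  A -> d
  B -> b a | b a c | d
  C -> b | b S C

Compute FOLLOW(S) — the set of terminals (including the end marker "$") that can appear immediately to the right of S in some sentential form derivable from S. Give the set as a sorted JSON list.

FIRST sets, iterate to fixpoint:
iter 1:
  A via A→d: +{d}
  B via B→b a: +{b}
  B via B→d: +{d}
  C via C→b: +{b}
  S via S→C: +{b}
  S via S→a S: +{a}
  S via S→d A: +{d}
  S: {a,b,d}  A: {d}  B: {b,d}  C: {b}
iter 2: (stable)
  S: {a,b,d}  A: {d}  B: {b,d}  C: {b}

FOLLOW sets:
FOLLOW(S) := {$}
round 1:
  C→b S C: FOLLOW(S) ⊇ FIRST(C) = {b}; new: +{b}
  S→C: FOLLOW(C) ⊇ FOLLOW(S) ⊇ {$,b}; new: +{$,b}
  S→b B: FOLLOW(B) ⊇ FOLLOW(S) ⊇ {$,b}; new: +{$,b}
  S→d A: FOLLOW(A) ⊇ FOLLOW(S) ⊇ {$,b}; new: +{$,b}
  FOLLOW(S)={$,b}  FOLLOW(A)={$,b}  FOLLOW(B)={$,b}  FOLLOW(C)={$,b}
round 2: (no change)
  FOLLOW(S)={$,b}  FOLLOW(A)={$,b}  FOLLOW(B)={$,b}  FOLLOW(C)={$,b}

FOLLOW(S) = ["$", "b"]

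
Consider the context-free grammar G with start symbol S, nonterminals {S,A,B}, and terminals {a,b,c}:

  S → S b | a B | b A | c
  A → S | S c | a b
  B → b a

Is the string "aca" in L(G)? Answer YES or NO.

Convert to CNF:
  S -> S T0 | T0 A | T2 B | c
  A -> S T0 | S T1 | T0 A | T2 B | T2 T0 | c
  B -> T0 T2
  T0 -> b
  T1 -> c
  T2 -> a

CYK table (by increasing span):
  cell(0,0) a: {T2}  orig:{}
  cell(1,1) c: {A,S,T1}  orig:{A,S}
  cell(2,2) a: {T2}  orig:{}
  cell(0,1) ac: ∅
  cell(1,2) ca: ∅
  cell(0,2) aca: ∅

S ∉ T[0,2] ⇒ NO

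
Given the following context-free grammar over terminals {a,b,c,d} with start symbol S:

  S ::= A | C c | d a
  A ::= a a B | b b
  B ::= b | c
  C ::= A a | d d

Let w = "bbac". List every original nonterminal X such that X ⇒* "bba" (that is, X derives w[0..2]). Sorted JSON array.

CNF form of G:
  S -> C T3 | T0 X5 | T1 T1 | T2 T0
  A -> T0 X4 | T1 T1
  B -> b | c
  C -> A T0 | T2 T2
  T0 -> a
  T1 -> b
  T2 -> d
  T3 -> c
  X4 -> T0 B
  X5 -> T0 B

CYK fill (cells [i..j] with 0 ≤ i ≤ j ≤ 2 only):
  [0..0]={B,T1}  "b"  orig:{B}
  [1..1]={B,T1}  "b"  orig:{B}
  [2..2]={T0}  "a"  orig:{}
  [0..1]={A,S}  "bb"
  [1..2]=∅  "ba"
  [0..2]={C}  "bba"

Original NTs in T[0,2] deriving "bba": ["C"]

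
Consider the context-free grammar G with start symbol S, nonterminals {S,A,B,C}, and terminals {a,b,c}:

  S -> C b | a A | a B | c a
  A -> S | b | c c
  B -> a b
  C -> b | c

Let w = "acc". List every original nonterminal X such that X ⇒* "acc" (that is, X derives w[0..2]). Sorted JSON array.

CNF form of G:
  S -> C T0 | T1 A | T1 B | T2 T1
  A -> C T0 | T1 A | T1 B | T2 T1 | T2 T2 | b
  B -> T1 T0
  C -> b | c
  T0 -> b
  T1 -> a
  T2 -> c

CYK table (by increasing span) (cells [i..j] with 0 ≤ i ≤ j ≤ 2 only):
  [0..0]={T1}  "a"  orig:{}
  [1..1]={C,T2}  "c"  orig:{C}
  [2..2]={C,T2}  "c"  orig:{C}
  [0..1]=∅  "ac"
  [1..2]={A}  "cc"
  [0..2]={A,S}  "acc"

Original NTs in T[0,2] deriving "acc": ["A", "S"]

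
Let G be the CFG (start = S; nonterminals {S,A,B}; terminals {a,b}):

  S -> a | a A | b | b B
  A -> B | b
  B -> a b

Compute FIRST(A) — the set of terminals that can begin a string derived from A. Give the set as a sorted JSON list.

FIRST iteration:
pass 1:
  A via A→b: +{b}
  B via B→a b: +{a}
  S via S→a: +{a}
  S via S→b: +{b}
  FIRST(S)={a,b}  FIRST(A)={b}  FIRST(B)={a}
pass 2:
  A via A→B: +{a}
  FIRST(S)={a,b}  FIRST(A)={a,b}  FIRST(B)={a}
pass 3: (stable)
  FIRST(S)={a,b}  FIRST(A)={a,b}  FIRST(B)={a}

FIRST(A) = ["a", "b"]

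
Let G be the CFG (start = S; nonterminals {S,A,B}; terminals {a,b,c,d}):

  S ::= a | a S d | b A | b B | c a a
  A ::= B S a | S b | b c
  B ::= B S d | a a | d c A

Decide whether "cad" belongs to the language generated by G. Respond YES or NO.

CNF form of G:
  S -> T0 X7 | T1 A | T1 B | T2 X8 | a
  A -> B X4 | S T1 | T1 T2
  B -> B X5 | T0 T0 | T3 X6
  T0 -> a
  T1 -> b
  T2 -> c
  T3 -> d
  X4 -> S T0
  X5 -> S T3
  X6 -> T2 A
  X7 -> S T3
  X8 -> T0 T0

CYK table (by increasing span):
  cell(0,0) c: {T2}  orig:{}
  cell(1,1) a: {S,T0}  orig:{S}
  cell(2,2) d: {T3}  orig:{}
  cell(0,1) ca: ∅
  cell(1,2) ad: {X5,X7}  orig:{}
  cell(0,2) cad: ∅

S ∉ T[0,2] ⇒ NO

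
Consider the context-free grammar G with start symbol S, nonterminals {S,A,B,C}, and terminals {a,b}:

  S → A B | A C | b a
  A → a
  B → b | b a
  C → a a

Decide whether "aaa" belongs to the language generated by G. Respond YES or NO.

CNF form of G:
  S -> A B | A C | T0 T1
  A -> a
  B -> T0 T1 | b
  C -> T1 T1
  T0 -> b
  T1 -> a

CYK fill:
  [0..0]={A,T1}  "a"  orig:{A}
  [1..1]={A,T1}  "a"  orig:{A}
  [2..2]={A,T1}  "a"  orig:{A}
  [0..1]={C}  "aa"
  [1..2]={C}  "aa"
  [0..2]={S}  "aaa"

S ∈ T[0,2] ⇒ YES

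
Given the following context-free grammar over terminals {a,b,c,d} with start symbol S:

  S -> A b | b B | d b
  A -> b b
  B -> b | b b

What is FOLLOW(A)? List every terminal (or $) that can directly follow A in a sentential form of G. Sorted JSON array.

FIRST iteration:
iter 1:
  A via A→b b: +{b}
  B via B→b: +{b}
  S via S→A b: +{b}
  S via S→d b: +{d}
  S: {b,d}  A: {b}  B: {b}
iter 2: (stable)
  S: {b,d}  A: {b}  B: {b}

Compute FOLLOW by fixpoint:
initialize: $ ∈ FOLLOW(S)
iter 1:
  S→A b: FOLLOW(A) ⊇ FIRST(b) = {b}; new: +{b}
  S→b B: FOLLOW(B) ⊇ FOLLOW(S) ⊇ {$}; new: +{$}
  FOLLOW[S]={$}  FOLLOW[A]={b}  FOLLOW[B]={$}
iter 2: (stable)
  FOLLOW[S]={$}  FOLLOW[A]={b}  FOLLOW[B]={$}

FOLLOW(A) = ["b"]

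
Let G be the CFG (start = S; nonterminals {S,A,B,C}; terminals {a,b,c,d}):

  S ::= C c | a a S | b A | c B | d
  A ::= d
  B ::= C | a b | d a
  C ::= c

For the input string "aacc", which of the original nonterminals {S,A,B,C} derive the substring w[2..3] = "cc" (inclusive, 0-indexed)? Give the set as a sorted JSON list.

Convert to CNF:
  S -> C T3 | T0 X4 | T1 A | T3 B | d
  A -> d
  B -> T0 T1 | T2 T0 | c
  C -> c
  T0 -> a
  T1 -> b
  T2 -> d
  T3 -> c
  X4 -> T0 S

Fill CYK table bottom-up, restricted to cells inside w[2..3]:
  [2..2]={B,C,T3}  "c"  orig:{B,C}
  [3..3]={B,C,T3}  "c"  orig:{B,C}
  [2..3]={S}  "cc"

Original NTs in T[2,3] deriving "cc": ["S"]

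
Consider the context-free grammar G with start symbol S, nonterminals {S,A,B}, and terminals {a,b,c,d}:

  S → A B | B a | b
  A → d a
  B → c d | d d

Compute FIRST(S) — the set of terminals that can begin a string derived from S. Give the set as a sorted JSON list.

FIRST sets, iterate to fixpoint:
pass 1:
  A via A→d a: +{d}
  B via B→c d: +{c}
  B via B→d d: +{d}
  S via S→A B: +{d}
  S via S→B a: +{c}
  S via S→b: +{b}
  FIRST(S)={b,c,d}  FIRST(A)={d}  FIRST(B)={c,d}
pass 2: (no change)
  FIRST(S)={b,c,d}  FIRST(A)={d}  FIRST(B)={c,d}

FIRST(S) = ["b", "c", "d"]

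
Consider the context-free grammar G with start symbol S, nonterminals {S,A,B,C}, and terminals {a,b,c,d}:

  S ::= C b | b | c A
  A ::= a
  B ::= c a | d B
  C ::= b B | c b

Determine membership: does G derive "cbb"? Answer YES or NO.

CNF form of G:
  S -> C T3 | T0 A | b
  A -> a
  B -> T0 T1 | T2 B
  C -> T0 T3 | T3 B
  T0 -> c
  T1 -> a
  T2 -> d
  T3 -> b

CYK table (by increasing span):
  cell(0,0) c: {T0}  orig:{}
  cell(1,1) b: {S,T3}  orig:{S}
  cell(2,2) b: {S,T3}  orig:{S}
  cell(0,1) cb: {C}
  cell(1,2) bb: ∅
  cell(0,2) cbb: {S}

S ∈ T[0,2] ⇒ YES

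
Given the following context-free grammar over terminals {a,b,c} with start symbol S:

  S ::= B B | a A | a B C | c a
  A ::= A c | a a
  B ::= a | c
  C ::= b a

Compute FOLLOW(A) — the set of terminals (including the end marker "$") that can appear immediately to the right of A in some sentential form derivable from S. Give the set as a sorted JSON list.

FIRST iteration:
iter 1:
  A via A→a a: +{a}
  B via B→a: +{a}
  B via B→c: +{c}
  C via C→b a: +{b}
  S via S→B B: +{a,c}
  FIRST(S)={a,c}  FIRST(A)={a}  FIRST(B)={a,c}  FIRST(C)={b}
iter 2: done
  FIRST(S)={a,c}  FIRST(A)={a}  FIRST(B)={a,c}  FIRST(C)={b}

FOLLOW sets:
initialize: $ ∈ FOLLOW(S)
iter 1:
  A→A c: FOLLOW(A) ⊇ FIRST(c) = {c}; new: +{c}
  S→B B: FOLLOW(B) ⊇ FIRST(B) = {a,c}; new: +{a,c}
  S→B B: FOLLOW(B) ⊇ FOLLOW(S) ⊇ {$}; new: +{$}
  S→a A: FOLLOW(A) ⊇ FOLLOW(S) ⊇ {$}; new: +{$}
  S→a B C: FOLLOW(B) ⊇ FIRST(C) = {b}; new: +{b}
  S→a B C: FOLLOW(C) ⊇ FOLLOW(S) ⊇ {$}; new: +{$}
  FOLLOW[S]={$}  FOLLOW[A]={$,c}  FOLLOW[B]={$,a,b,c}  FOLLOW[C]={$}
iter 2: done
  FOLLOW[S]={$}  FOLLOW[A]={$,c}  FOLLOW[B]={$,a,b,c}  FOLLOW[C]={$}

FOLLOW(A) = ["$", "c"]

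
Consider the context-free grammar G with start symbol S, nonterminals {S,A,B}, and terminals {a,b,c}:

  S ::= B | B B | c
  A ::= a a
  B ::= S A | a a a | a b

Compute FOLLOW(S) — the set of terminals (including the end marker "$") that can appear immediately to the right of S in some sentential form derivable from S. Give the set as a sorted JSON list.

Compute FIRST by fixpoint:
[1]
  A via A→a a: +{a}
  B via B→a a a: +{a}
  S via S→B: +{a}
  S via S→c: +{c}
  S: {a,c}  A: {a}  B: {a}
[2]
  B via B→S A: +{c}
  S: {a,c}  A: {a}  B: {a,c}
[3] (no change)
  S: {a,c}  A: {a}  B: {a,c}

FOLLOW iteration:
FOLLOW(S) := {$}
pass 1:
  B→S A: FOLLOW(S) ⊇ FIRST(A) = {a}; new: +{a}
  S→B: FOLLOW(B) ⊇ FOLLOW(S) ⊇ {$,a}; new: +{$,a}
  S→B B: FOLLOW(B) ⊇ FIRST(B) = {a,c}; new: +{c}
  FOLLOW(S)={$,a}  FOLLOW(A)={}  FOLLOW(B)={$,a,c}
pass 2:
  B→S A: FOLLOW(A) ⊇ FOLLOW(B) ⊇ {$,a,c}; new: +{$,a,c}
  FOLLOW(S)={$,a}  FOLLOW(A)={$,a,c}  FOLLOW(B)={$,a,c}
pass 3: (stable)
  FOLLOW(S)={$,a}  FOLLOW(A)={$,a,c}  FOLLOW(B)={$,a,c}

FOLLOW(S) = ["$", "a"]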